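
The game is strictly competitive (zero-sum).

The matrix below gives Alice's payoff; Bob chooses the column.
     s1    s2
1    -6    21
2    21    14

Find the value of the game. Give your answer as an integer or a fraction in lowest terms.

525/34

Row minima are -6 and 14, so Alice's maximin is 14; column maxima are 21 and 21, so Bob's minimax is 21. These differ, so the equilibrium is in mixed strategies.
Let Alice play 1 with probability p. Bob is indifferent when −6p + 21(1−p) = 21p + 14(1−p), giving p = 7/34.
Let Bob play s1 with probability q. Alice is indifferent when −6q + 21(1−q) = 21q + 14(1−q), giving q = 7/34.
The value is -6·(7/34) + (21)·(27/34) = 525/34.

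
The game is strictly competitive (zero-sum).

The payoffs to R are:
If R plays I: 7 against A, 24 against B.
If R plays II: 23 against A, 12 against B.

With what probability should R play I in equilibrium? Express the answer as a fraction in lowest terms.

Row minima are 7 and 12, so R's maximin is 12; column maxima are 23 and 24, so C's minimax is 23. These differ, so the equilibrium is in mixed strategies.
Let R play I with probability p. C is indifferent when 7p + 23(1−p) = 24p + 12(1−p), giving p = 11/28.

11/28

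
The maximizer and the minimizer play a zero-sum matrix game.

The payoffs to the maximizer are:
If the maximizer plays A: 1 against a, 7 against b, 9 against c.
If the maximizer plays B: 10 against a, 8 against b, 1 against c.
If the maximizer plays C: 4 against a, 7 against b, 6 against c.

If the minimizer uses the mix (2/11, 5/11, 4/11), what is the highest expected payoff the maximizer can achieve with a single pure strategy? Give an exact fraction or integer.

A: (1)·(2/11) + (7)·(5/11) + (9)·(4/11) = 73/11.
B: (10)·(2/11) + (8)·(5/11) + (1)·(4/11) = 64/11.
C: (4)·(2/11) + (7)·(5/11) + (6)·(4/11) = 67/11.
The best pure response is A with expected payoff 73/11.

73/11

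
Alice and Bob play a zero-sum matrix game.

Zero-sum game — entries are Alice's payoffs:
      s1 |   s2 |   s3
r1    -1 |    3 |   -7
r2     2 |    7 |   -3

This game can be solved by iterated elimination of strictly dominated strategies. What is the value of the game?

-3

Row r1 is strictly dominated by row r2 (2>-1, 7>3, -3>-7); eliminate r1.
Column s1 is strictly dominated by s3 for Bob (-3<2); eliminate s1.
Column s2 is strictly dominated by s3 for Bob (-3<7); eliminate s2.
Only (r2, s3) remains, with payoff -3.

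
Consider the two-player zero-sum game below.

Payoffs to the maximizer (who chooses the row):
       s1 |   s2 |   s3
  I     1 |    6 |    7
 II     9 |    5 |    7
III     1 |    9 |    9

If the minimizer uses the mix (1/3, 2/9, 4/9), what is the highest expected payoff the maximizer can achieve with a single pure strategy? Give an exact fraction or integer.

I: (1)·(1/3) + (6)·(2/9) + (7)·(4/9) = 43/9.
II: (9)·(1/3) + (5)·(2/9) + (7)·(4/9) = 65/9.
III: (1)·(1/3) + (9)·(2/9) + (9)·(4/9) = 19/3.
The best pure response is II with expected payoff 65/9.

65/9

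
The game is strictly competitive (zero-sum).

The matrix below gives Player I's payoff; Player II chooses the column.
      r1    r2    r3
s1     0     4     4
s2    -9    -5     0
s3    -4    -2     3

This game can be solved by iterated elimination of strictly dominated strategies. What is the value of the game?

Column r2 is strictly dominated by r1 for Player II (0<4, -9<-5, -4<-2); eliminate r2.
Column r3 is strictly dominated by r1 for Player II (0<4, -9<0, -4<3); eliminate r3.
Row s2 is strictly dominated by row s1 (0>-9); eliminate s2.
Row s3 is strictly dominated by row s1 (0>-4); eliminate s3.
Only (s1, r1) remains, with payoff 0.

0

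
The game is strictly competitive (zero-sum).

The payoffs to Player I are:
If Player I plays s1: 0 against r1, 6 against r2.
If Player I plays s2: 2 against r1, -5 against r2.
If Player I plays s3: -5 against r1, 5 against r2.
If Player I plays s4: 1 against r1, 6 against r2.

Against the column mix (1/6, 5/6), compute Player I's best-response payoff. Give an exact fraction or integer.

s1: (0)·(1/6) + (6)·(5/6) = 5.
s2: (2)·(1/6) + (-5)·(5/6) = -23/6.
s3: (-5)·(1/6) + (5)·(5/6) = 10/3.
s4: (1)·(1/6) + (6)·(5/6) = 31/6.
The best pure response is s4 with expected payoff 31/6.

31/6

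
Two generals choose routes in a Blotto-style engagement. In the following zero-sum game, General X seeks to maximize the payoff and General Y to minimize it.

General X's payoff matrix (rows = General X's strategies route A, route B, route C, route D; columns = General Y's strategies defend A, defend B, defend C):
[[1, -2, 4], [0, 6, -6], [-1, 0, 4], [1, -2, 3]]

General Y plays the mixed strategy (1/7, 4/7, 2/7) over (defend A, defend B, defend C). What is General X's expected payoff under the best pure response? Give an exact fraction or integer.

12/7

route A: (1)·(1/7) + (-2)·(4/7) + (4)·(2/7) = 1/7.
route B: (0)·(1/7) + (6)·(4/7) + (-6)·(2/7) = 12/7.
route C: (-1)·(1/7) + (0)·(4/7) + (4)·(2/7) = 1.
route D: (1)·(1/7) + (-2)·(4/7) + (3)·(2/7) = -1/7.
The best pure response is route B with expected payoff 12/7.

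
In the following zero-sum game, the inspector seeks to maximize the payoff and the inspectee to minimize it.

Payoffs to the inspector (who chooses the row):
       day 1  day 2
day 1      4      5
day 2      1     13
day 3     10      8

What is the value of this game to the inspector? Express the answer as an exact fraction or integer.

61/7

Row day 1 is strictly dominated by row day 3, so the inspector never plays it.
The remaining 2×2 game on (day 2, day 3) × (day 1, day 2) has no saddle point. Let the inspector play day 2 with probability p; indifference gives p + 10(1−p) = 13p + 8(1−p), so p = 1/7.
Similarly the inspectee's optimal q on day 1 is 5/14, and the value is 1·(5/14) + (13)·(9/14) = 61/7.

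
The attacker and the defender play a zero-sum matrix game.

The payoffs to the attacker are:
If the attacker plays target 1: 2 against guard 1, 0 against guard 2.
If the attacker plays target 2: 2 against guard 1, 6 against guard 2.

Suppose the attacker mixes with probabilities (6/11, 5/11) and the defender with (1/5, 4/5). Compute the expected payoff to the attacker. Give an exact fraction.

142/55

Against (1/5, 4/5), each row's expected payoff is target 1: 2/5; target 2: 26/5.
Taking the (6/11, 5/11)-weighted average: (6/11)·(2/5) + (5/11)·(26/5) = 142/55.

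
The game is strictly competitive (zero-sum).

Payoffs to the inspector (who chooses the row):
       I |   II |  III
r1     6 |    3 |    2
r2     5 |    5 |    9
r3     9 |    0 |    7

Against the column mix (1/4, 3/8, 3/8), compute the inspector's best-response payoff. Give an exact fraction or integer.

13/2

r1: (6)·(1/4) + (3)·(3/8) + (2)·(3/8) = 27/8.
r2: (5)·(1/4) + (5)·(3/8) + (9)·(3/8) = 13/2.
r3: (9)·(1/4) + (0)·(3/8) + (7)·(3/8) = 39/8.
The best pure response is r2 with expected payoff 13/2.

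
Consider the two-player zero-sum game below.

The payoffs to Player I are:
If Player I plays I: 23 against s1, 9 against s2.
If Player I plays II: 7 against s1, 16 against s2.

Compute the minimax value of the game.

Row minima are 9 and 7, so Player I's maximin is 9; column maxima are 23 and 16, so Player II's minimax is 16. These differ, so the equilibrium is in mixed strategies.
Let Player I play I with probability p. Player II is indifferent when 23p + 7(1−p) = 9p + 16(1−p), giving p = 9/23.
Let Player II play s1 with probability q. Player I is indifferent when 23q + 9(1−q) = 7q + 16(1−q), giving q = 7/23.
The value is 23·(7/23) + (9)·(16/23) = 305/23.

305/23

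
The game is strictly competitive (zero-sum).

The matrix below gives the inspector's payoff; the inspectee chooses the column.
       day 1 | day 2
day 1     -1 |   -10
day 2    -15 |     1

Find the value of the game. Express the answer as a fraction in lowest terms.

-151/25

Row minima are -10 and -15, so the inspector's maximin is -10; column maxima are -1 and 1, so the inspectee's minimax is -1. These differ, so the equilibrium is in mixed strategies.
Let the inspector play day 1 with probability p. The inspectee is indifferent when −p − 15(1−p) = −10p + (1−p), giving p = 16/25.
Let the inspectee play day 1 with probability q. The inspector is indifferent when −q − 10(1−q) = −15q + (1−q), giving q = 11/25.
The value is -1·(11/25) + (-10)·(14/25) = -151/25.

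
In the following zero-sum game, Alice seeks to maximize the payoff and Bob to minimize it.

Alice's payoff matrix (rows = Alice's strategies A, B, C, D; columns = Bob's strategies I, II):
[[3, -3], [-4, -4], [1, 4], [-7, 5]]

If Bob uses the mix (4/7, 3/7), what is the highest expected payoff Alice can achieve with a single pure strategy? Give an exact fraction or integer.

16/7

A: (3)·(4/7) + (-3)·(3/7) = 3/7.
B: (-4)·(4/7) + (-4)·(3/7) = -4.
C: (1)·(4/7) + (4)·(3/7) = 16/7.
D: (-7)·(4/7) + (5)·(3/7) = -13/7.
The best pure response is C with expected payoff 16/7.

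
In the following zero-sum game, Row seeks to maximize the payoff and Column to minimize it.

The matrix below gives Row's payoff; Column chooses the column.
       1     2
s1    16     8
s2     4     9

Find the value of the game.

112/13

Row minima are 8 and 4, so Row's maximin is 8; column maxima are 16 and 9, so Column's minimax is 9. These differ, so the equilibrium is in mixed strategies.
Let Row play s1 with probability p. Column is indifferent when 16p + 4(1−p) = 8p + 9(1−p), giving p = 5/13.
Let Column play 1 with probability q. Row is indifferent when 16q + 8(1−q) = 4q + 9(1−q), giving q = 1/13.
The value is 16·(1/13) + (8)·(12/13) = 112/13.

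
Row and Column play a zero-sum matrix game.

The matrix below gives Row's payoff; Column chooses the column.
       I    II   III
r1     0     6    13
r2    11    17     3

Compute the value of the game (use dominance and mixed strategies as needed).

Column II is strictly dominated by I for Column (it gives Row more in every row).
The remaining 2×2 game on (r1, r2) × (I, III) has no saddle point. Let Row play r1 with probability p; indifference gives 11(1−p) = 13p + 3(1−p), so p = 8/21.
Similarly Column's optimal q on I is 10/21, and the value is 0·(10/21) + (13)·(11/21) = 143/21.

143/21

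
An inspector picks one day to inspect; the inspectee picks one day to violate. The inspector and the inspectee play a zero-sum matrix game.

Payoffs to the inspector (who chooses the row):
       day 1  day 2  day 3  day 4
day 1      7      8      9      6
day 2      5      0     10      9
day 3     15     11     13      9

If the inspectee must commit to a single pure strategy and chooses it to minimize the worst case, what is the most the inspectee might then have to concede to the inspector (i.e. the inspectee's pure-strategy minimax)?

9

The worst case (largest entry) in each column is day 1: 15, day 2: 11, day 3: 13, day 4: 9.
The best (smallest) of these is 9.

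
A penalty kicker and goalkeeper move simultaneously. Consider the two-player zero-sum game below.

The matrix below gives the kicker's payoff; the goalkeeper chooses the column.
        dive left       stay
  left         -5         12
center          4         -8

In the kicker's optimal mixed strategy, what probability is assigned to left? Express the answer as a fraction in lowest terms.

12/29

Row minima are -5 and -8, so the kicker's maximin is -5; column maxima are 4 and 12, so the goalkeeper's minimax is 4. These differ, so the equilibrium is in mixed strategies.
Let the kicker play left with probability p. The goalkeeper is indifferent when −5p + 4(1−p) = 12p − 8(1−p), giving p = 12/29.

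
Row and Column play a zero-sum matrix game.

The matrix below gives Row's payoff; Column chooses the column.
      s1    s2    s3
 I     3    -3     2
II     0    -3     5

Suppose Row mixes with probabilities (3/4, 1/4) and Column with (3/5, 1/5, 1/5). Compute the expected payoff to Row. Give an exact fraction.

13/10

Against (3/5, 1/5, 1/5), each row's expected payoff is I: 8/5; II: 2/5.
Taking the (3/4, 1/4)-weighted average: (3/4)·(8/5) + (1/4)·(2/5) = 13/10.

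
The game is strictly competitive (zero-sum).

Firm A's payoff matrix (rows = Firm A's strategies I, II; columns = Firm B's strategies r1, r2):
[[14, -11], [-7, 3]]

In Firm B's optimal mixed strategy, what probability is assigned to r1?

Row minima are -11 and -7, so Firm A's maximin is -7; column maxima are 14 and 3, so Firm B's minimax is 3. These differ, so the equilibrium is in mixed strategies.
Let Firm B play r1 with probability q. Firm A is indifferent when 14q − 11(1−q) = −7q + 3(1−q), giving q = 2/5.

2/5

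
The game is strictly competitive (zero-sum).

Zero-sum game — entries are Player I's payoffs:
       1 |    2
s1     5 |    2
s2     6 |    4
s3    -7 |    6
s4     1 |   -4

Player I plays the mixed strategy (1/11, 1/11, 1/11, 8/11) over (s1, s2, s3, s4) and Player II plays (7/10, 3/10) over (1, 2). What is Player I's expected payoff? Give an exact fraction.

12/55

Against (7/10, 3/10), each row's expected payoff is s1: 41/10; s2: 27/5; s3: -31/10; s4: -1/2.
Taking the (1/11, 1/11, 1/11, 8/11)-weighted average: (1/11)·(41/10) + (1/11)·(27/5) + (1/11)·(-31/10) + (8/11)·(-1/2) = 12/55.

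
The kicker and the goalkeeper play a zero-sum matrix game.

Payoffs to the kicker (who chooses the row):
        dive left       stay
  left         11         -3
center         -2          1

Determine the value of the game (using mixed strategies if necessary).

5/17

Row minima are -3 and -2, so the kicker's maximin is -2; column maxima are 11 and 1, so the goalkeeper's minimax is 1. These differ, so the equilibrium is in mixed strategies.
Let the kicker play left with probability p. The goalkeeper is indifferent when 11p − 2(1−p) = −3p + (1−p), giving p = 3/17.
Let the goalkeeper play dive left with probability q. The kicker is indifferent when 11q − 3(1−q) = −2q + (1−q), giving q = 4/17.
The value is 11·(4/17) + (-3)·(13/17) = 5/17.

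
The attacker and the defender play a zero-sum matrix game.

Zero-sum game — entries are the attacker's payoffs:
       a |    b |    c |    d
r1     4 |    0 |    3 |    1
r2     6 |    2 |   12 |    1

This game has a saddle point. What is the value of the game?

Row minima: 0, 1 → the attacker's maximin is 1.
Column maxima: 6, 2, 12, 1 → the defender's minimax is 1.
They coincide at (r2, d), so the value is 1.

1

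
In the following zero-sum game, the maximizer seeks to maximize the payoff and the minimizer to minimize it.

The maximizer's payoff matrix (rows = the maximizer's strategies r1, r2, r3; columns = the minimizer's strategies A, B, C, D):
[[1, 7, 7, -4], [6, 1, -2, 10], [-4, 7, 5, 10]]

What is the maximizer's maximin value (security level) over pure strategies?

-2

The worst-case payoff for each row is r1: -4, r2: -2, r3: -4.
The best of these is -2.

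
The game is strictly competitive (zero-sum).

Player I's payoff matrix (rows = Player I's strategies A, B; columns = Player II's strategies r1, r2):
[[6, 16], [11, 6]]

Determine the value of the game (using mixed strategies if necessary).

Row minima are 6 and 6, so Player I's maximin is 6; column maxima are 11 and 16, so Player II's minimax is 11. These differ, so the equilibrium is in mixed strategies.
Let Player I play A with probability p. Player II is indifferent when 6p + 11(1−p) = 16p + 6(1−p), giving p = 1/3.
Let Player II play r1 with probability q. Player I is indifferent when 6q + 16(1−q) = 11q + 6(1−q), giving q = 2/3.
The value is 6·(2/3) + (16)·(1/3) = 28/3.

28/3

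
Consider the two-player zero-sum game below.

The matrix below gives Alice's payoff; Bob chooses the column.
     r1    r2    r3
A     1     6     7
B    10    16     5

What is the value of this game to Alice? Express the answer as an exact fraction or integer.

65/11

Column r2 is strictly dominated by r1 for Bob (it gives Alice more in every row).
The remaining 2×2 game on (A, B) × (r1, r3) has no saddle point. Let Alice play A with probability p; indifference gives p + 10(1−p) = 7p + 5(1−p), so p = 5/11.
Similarly Bob's optimal q on r1 is 2/11, and the value is 1·(2/11) + (7)·(9/11) = 65/11.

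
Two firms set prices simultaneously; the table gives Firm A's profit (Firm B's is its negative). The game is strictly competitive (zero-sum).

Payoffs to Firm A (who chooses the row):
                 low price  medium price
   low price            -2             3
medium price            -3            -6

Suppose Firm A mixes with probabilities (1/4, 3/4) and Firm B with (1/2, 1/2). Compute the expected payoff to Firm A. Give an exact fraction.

Against (1/2, 1/2), each row's expected payoff is low price: 1/2; medium price: -9/2.
Taking the (1/4, 3/4)-weighted average: (1/4)·(1/2) + (3/4)·(-9/2) = -13/4.

-13/4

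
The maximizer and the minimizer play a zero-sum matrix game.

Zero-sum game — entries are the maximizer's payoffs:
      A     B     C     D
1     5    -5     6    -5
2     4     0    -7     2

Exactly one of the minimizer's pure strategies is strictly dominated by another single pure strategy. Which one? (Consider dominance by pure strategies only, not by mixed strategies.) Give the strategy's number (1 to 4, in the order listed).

1

The minimizer prefers columns that give the maximizer less. Compare A with B: -5 < 5, 0 < 4.
So B strictly dominates A for the minimizer; A is strictly dominated.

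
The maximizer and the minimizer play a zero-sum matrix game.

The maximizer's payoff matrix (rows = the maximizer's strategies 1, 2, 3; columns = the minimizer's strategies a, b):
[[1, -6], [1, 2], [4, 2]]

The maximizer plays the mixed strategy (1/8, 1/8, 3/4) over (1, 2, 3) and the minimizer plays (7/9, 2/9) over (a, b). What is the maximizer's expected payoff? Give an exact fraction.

11/4

Against (7/9, 2/9), each row's expected payoff is 1: -5/9; 2: 11/9; 3: 32/9.
Taking the (1/8, 1/8, 3/4)-weighted average: (1/8)·(-5/9) + (1/8)·(11/9) + (3/4)·(32/9) = 11/4.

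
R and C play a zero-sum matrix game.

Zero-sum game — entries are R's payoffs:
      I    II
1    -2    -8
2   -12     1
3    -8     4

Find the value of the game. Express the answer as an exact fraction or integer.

Row 2 is strictly dominated by row 3, so R never plays it.
The remaining 2×2 game on (1, 3) × (I, II) has no saddle point. Let R play 1 with probability p; indifference gives −2p − 8(1−p) = −8p + 4(1−p), so p = 2/3.
Similarly C's optimal q on I is 2/3, and the value is -2·(2/3) + (-8)·(1/3) = -4.

-4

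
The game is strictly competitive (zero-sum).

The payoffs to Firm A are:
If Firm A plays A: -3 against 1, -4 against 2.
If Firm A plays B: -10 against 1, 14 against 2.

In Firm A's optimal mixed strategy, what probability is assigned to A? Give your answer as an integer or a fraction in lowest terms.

24/25

Row minima are -4 and -10, so Firm A's maximin is -4; column maxima are -3 and 14, so Firm B's minimax is -3. These differ, so the equilibrium is in mixed strategies.
Let Firm A play A with probability p. Firm B is indifferent when −3p − 10(1−p) = −4p + 14(1−p), giving p = 24/25.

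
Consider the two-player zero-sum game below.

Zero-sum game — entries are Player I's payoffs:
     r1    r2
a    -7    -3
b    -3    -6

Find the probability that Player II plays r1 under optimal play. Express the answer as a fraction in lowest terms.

3/7

Row minima are -7 and -6, so Player I's maximin is -6; column maxima are -3 and -3, so Player II's minimax is -3. These differ, so the equilibrium is in mixed strategies.
Let Player II play r1 with probability q. Player I is indifferent when −7q − 3(1−q) = −3q − 6(1−q), giving q = 3/7.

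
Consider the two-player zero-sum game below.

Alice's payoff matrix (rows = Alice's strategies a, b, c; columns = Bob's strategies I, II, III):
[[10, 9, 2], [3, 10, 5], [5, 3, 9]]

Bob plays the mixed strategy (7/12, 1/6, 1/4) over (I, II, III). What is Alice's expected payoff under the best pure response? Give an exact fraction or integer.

47/6

a: (10)·(7/12) + (9)·(1/6) + (2)·(1/4) = 47/6.
b: (3)·(7/12) + (10)·(1/6) + (5)·(1/4) = 14/3.
c: (5)·(7/12) + (3)·(1/6) + (9)·(1/4) = 17/3.
The best pure response is a with expected payoff 47/6.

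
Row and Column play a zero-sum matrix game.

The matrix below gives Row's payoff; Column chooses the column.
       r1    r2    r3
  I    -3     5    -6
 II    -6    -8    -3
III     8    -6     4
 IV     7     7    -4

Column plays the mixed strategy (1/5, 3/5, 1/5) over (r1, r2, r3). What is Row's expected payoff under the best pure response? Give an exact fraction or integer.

24/5

I: (-3)·(1/5) + (5)·(3/5) + (-6)·(1/5) = 6/5.
II: (-6)·(1/5) + (-8)·(3/5) + (-3)·(1/5) = -33/5.
III: (8)·(1/5) + (-6)·(3/5) + (4)·(1/5) = -6/5.
IV: (7)·(1/5) + (7)·(3/5) + (-4)·(1/5) = 24/5.
The best pure response is IV with expected payoff 24/5.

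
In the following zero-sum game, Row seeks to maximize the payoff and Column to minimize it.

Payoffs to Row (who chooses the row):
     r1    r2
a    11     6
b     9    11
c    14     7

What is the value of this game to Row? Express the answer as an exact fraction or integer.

91/9

Row a is strictly dominated by row c, so Row never plays it.
The remaining 2×2 game on (b, c) × (r1, r2) has no saddle point. Let Row play b with probability p; indifference gives 9p + 14(1−p) = 11p + 7(1−p), so p = 7/9.
Similarly Column's optimal q on r1 is 4/9, and the value is 9·(4/9) + (11)·(5/9) = 91/9.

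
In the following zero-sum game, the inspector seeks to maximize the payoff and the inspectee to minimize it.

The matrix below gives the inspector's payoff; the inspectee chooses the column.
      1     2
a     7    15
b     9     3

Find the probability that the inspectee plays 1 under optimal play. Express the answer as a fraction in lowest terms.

6/7

Row minima are 7 and 3, so the inspector's maximin is 7; column maxima are 9 and 15, so the inspectee's minimax is 9. These differ, so the equilibrium is in mixed strategies.
Let the inspectee play 1 with probability q. The inspector is indifferent when 7q + 15(1−q) = 9q + 3(1−q), giving q = 6/7.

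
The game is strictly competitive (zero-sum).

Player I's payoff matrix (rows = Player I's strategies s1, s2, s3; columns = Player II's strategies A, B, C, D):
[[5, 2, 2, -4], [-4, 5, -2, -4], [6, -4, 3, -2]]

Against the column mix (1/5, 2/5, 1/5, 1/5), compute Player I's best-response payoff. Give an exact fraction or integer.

7/5

s1: (5)·(1/5) + (2)·(2/5) + (2)·(1/5) + (-4)·(1/5) = 7/5.
s2: (-4)·(1/5) + (5)·(2/5) + (-2)·(1/5) + (-4)·(1/5) = 0.
s3: (6)·(1/5) + (-4)·(2/5) + (3)·(1/5) + (-2)·(1/5) = -1/5.
The best pure response is s1 with expected payoff 7/5.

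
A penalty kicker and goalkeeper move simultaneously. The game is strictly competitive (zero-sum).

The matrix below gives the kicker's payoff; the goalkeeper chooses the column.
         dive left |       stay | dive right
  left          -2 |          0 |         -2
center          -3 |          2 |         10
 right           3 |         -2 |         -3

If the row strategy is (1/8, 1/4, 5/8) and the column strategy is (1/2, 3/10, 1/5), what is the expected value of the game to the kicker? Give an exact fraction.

23/80

Against (1/2, 3/10, 1/5), each row's expected payoff is left: -7/5; center: 11/10; right: 3/10.
Taking the (1/8, 1/4, 5/8)-weighted average: (1/8)·(-7/5) + (1/4)·(11/10) + (5/8)·(3/10) = 23/80.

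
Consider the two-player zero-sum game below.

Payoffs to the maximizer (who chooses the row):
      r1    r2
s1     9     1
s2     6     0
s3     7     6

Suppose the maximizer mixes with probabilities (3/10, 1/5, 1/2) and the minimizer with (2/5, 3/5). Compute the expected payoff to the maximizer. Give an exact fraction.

247/50

Against (2/5, 3/5), each row's expected payoff is s1: 21/5; s2: 12/5; s3: 32/5.
Taking the (3/10, 1/5, 1/2)-weighted average: (3/10)·(21/5) + (1/5)·(12/5) + (1/2)·(32/5) = 247/50.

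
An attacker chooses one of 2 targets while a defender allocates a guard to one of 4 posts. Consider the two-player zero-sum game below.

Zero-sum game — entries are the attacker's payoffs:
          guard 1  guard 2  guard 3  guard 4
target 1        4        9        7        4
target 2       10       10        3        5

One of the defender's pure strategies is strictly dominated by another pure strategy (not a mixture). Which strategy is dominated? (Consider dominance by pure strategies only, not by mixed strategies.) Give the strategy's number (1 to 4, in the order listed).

2

The defender prefers columns that give the attacker less. Compare guard 2 with guard 3: 7 < 9, 3 < 10.
So guard 3 strictly dominates guard 2 for the defender; guard 2 is strictly dominated.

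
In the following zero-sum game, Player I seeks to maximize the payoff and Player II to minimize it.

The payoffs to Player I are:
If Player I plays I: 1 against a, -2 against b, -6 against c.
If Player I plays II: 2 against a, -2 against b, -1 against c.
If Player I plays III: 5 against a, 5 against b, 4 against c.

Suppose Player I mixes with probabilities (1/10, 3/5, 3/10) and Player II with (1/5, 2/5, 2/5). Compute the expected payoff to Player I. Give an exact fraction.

Against (1/5, 2/5, 2/5), each row's expected payoff is I: -3; II: -4/5; III: 23/5.
Taking the (1/10, 3/5, 3/10)-weighted average: (1/10)·(-3) + (3/5)·(-4/5) + (3/10)·(23/5) = 3/5.

3/5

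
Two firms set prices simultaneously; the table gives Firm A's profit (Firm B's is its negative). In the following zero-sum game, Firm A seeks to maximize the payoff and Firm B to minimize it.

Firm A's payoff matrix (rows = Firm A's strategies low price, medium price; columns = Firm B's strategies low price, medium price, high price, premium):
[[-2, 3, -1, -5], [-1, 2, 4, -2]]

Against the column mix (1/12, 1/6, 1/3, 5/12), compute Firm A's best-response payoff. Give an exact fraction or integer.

3/4

low price: (-2)·(1/12) + (3)·(1/6) + (-1)·(1/3) + (-5)·(5/12) = -25/12.
medium price: (-1)·(1/12) + (2)·(1/6) + (4)·(1/3) + (-2)·(5/12) = 3/4.
The best pure response is medium price with expected payoff 3/4.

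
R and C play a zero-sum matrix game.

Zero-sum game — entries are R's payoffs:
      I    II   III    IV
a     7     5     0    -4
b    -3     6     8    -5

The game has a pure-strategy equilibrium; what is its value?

-4

Row minima: -4, -5 → R's maximin is -4.
Column maxima: 7, 6, 8, -4 → C's minimax is -4.
They coincide at (a, IV), so the value is -4.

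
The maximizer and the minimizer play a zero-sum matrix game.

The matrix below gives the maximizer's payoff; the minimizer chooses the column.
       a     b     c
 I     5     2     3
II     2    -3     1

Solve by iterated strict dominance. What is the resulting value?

Row II is strictly dominated by row I (5>2, 2>-3, 3>1); eliminate II.
Column a is strictly dominated by b for the minimizer (2<5); eliminate a.
Column c is strictly dominated by b for the minimizer (2<3); eliminate c.
Only (I, b) remains, with payoff 2.

2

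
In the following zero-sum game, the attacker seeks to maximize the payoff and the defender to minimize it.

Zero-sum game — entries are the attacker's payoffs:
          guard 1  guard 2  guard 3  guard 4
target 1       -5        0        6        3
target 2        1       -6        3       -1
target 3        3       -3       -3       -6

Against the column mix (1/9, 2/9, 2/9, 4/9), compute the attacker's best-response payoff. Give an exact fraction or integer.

19/9

target 1: (-5)·(1/9) + (0)·(2/9) + (6)·(2/9) + (3)·(4/9) = 19/9.
target 2: (1)·(1/9) + (-6)·(2/9) + (3)·(2/9) + (-1)·(4/9) = -1.
target 3: (3)·(1/9) + (-3)·(2/9) + (-3)·(2/9) + (-6)·(4/9) = -11/3.
The best pure response is target 1 with expected payoff 19/9.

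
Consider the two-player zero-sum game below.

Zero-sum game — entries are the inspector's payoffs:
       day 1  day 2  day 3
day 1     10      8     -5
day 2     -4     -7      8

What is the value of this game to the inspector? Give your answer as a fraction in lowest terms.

Column day 1 is strictly dominated by day 2 for the inspectee (it gives the inspector more in every row).
The remaining 2×2 game on (day 1, day 2) × (day 2, day 3) has no saddle point. Let the inspector play day 1 with probability p; indifference gives 8p − 7(1−p) = −5p + 8(1−p), so p = 15/28.
Similarly the inspectee's optimal q on day 2 is 13/28, and the value is 8·(13/28) + (-5)·(15/28) = 29/28.

29/28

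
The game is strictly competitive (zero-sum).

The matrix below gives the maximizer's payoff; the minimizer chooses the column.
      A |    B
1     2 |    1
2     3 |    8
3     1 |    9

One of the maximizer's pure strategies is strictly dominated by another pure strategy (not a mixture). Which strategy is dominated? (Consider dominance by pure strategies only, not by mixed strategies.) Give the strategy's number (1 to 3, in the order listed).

Compare 1 with 2: 3 > 2, 8 > 1.
So 2 strictly dominates 1 for the maximizer; 1 is strictly dominated.

1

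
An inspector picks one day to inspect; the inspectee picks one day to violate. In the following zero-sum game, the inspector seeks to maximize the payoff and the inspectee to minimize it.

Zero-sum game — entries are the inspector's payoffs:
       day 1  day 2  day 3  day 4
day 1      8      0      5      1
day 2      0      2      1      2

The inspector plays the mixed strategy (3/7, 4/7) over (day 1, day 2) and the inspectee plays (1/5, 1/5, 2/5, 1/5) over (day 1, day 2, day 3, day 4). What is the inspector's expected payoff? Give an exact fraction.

Against (1/5, 1/5, 2/5, 1/5), each row's expected payoff is day 1: 19/5; day 2: 6/5.
Taking the (3/7, 4/7)-weighted average: (3/7)·(19/5) + (4/7)·(6/5) = 81/35.

81/35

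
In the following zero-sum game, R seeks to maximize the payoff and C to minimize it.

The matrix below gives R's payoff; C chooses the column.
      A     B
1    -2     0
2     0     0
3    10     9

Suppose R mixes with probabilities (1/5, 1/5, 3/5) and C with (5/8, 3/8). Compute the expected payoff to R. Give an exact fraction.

Against (5/8, 3/8), each row's expected payoff is 1: -5/4; 2: 0; 3: 77/8.
Taking the (1/5, 1/5, 3/5)-weighted average: (1/5)·(-5/4) + (1/5)·(0) + (3/5)·(77/8) = 221/40.

221/40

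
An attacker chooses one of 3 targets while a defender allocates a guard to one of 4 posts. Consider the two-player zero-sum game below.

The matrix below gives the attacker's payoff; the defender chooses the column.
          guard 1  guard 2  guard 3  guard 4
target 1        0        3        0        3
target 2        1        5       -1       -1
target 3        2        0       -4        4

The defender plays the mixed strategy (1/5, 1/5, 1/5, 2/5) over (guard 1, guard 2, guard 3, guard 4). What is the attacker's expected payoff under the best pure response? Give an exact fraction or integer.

target 1: (0)·(1/5) + (3)·(1/5) + (0)·(1/5) + (3)·(2/5) = 9/5.
target 2: (1)·(1/5) + (5)·(1/5) + (-1)·(1/5) + (-1)·(2/5) = 3/5.
target 3: (2)·(1/5) + (0)·(1/5) + (-4)·(1/5) + (4)·(2/5) = 6/5.
The best pure response is target 1 with expected payoff 9/5.

9/5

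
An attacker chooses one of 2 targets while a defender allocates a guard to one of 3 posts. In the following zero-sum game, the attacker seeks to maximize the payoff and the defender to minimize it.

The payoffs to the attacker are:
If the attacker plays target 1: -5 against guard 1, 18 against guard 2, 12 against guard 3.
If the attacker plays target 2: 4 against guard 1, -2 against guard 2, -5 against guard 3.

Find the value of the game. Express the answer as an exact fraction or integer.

Column guard 2 is strictly dominated by guard 3 for the defender (it gives the attacker more in every row).
The remaining 2×2 game on (target 1, target 2) × (guard 1, guard 3) has no saddle point. Let the attacker play target 1 with probability p; indifference gives −5p + 4(1−p) = 12p − 5(1−p), so p = 9/26.
Similarly the defender's optimal q on guard 1 is 17/26, and the value is -5·(17/26) + (12)·(9/26) = 23/26.

23/26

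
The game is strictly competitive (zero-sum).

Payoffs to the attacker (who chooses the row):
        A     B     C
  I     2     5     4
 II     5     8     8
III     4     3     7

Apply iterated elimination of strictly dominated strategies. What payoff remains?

5

Column C is strictly dominated by A for the defender (2<4, 5<8, 4<7); eliminate C.
Row III is strictly dominated by row II (5>4, 8>3); eliminate III.
Row I is strictly dominated by row II (5>2, 8>5); eliminate I.
Column B is strictly dominated by A for the defender (5<8); eliminate B.
Only (II, A) remains, with payoff 5.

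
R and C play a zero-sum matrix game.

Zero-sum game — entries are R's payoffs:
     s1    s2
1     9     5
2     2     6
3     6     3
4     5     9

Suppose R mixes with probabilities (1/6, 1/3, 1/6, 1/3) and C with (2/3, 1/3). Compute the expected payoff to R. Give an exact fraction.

16/3

Against (2/3, 1/3), each row's expected payoff is 1: 23/3; 2: 10/3; 3: 5; 4: 19/3.
Taking the (1/6, 1/3, 1/6, 1/3)-weighted average: (1/6)·(23/3) + (1/3)·(10/3) + (1/6)·(5) + (1/3)·(19/3) = 16/3.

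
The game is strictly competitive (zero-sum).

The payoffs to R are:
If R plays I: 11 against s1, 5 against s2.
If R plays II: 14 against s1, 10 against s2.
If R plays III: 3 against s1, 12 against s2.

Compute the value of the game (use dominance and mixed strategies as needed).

Row I is strictly dominated by row II, so R never plays it.
The remaining 2×2 game on (II, III) × (s1, s2) has no saddle point. Let R play II with probability p; indifference gives 14p + 3(1−p) = 10p + 12(1−p), so p = 9/13.
Similarly C's optimal q on s1 is 2/13, and the value is 14·(2/13) + (10)·(11/13) = 138/13.

138/13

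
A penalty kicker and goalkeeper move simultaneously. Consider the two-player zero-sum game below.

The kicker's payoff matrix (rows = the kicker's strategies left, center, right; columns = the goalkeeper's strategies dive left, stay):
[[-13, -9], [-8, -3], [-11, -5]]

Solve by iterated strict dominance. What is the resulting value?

Row right is strictly dominated by row center (-8>-11, -3>-5); eliminate right.
Row left is strictly dominated by row center (-8>-13, -3>-9); eliminate left.
Column stay is strictly dominated by dive left for the goalkeeper (-8<-3); eliminate stay.
Only (center, dive left) remains, with payoff -8.

-8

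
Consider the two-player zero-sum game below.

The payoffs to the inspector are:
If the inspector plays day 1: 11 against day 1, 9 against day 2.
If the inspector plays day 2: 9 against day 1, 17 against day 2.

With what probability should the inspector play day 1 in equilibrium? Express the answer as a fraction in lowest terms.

Row minima are 9 and 9, so the inspector's maximin is 9; column maxima are 11 and 17, so the inspectee's minimax is 11. These differ, so the equilibrium is in mixed strategies.
Let the inspector play day 1 with probability p. The inspectee is indifferent when 11p + 9(1−p) = 9p + 17(1−p), giving p = 4/5.

4/5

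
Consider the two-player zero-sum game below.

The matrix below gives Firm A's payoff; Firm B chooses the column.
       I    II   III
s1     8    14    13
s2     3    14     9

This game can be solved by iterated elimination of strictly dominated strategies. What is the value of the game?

Column III is strictly dominated by I for Firm B (8<13, 3<9); eliminate III.
Column II is strictly dominated by I for Firm B (8<14, 3<14); eliminate II.
Row s2 is strictly dominated by row s1 (8>3); eliminate s2.
Only (s1, I) remains, with payoff 8.

8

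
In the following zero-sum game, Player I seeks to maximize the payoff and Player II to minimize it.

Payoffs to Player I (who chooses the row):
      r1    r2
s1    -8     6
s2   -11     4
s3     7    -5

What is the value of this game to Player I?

Row s2 is strictly dominated by row s1, so Player I never plays it.
The remaining 2×2 game on (s1, s3) × (r1, r2) has no saddle point. Let Player I play s1 with probability p; indifference gives −8p + 7(1−p) = 6p − 5(1−p), so p = 6/13.
Similarly Player II's optimal q on r1 is 11/26, and the value is -8·(11/26) + (6)·(15/26) = 1/13.

1/13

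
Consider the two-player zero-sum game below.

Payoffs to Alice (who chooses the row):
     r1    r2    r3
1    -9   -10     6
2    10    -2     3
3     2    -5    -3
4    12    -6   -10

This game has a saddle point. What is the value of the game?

Row minima: -10, -2, -5, -10 → Alice's maximin is -2.
Column maxima: 12, -2, 6 → Bob's minimax is -2.
They coincide at (2, r2), so the value is -2.

-2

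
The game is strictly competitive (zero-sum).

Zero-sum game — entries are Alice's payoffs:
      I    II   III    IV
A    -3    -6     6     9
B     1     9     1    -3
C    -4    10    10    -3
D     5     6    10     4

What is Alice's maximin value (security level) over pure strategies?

The worst-case payoff for each row is A: -6, B: -3, C: -4, D: 4.
The best of these is 4.

4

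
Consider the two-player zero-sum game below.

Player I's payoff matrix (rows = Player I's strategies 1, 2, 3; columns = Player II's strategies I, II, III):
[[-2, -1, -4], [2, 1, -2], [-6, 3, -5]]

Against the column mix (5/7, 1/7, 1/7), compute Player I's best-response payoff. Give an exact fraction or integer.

1: (-2)·(5/7) + (-1)·(1/7) + (-4)·(1/7) = -15/7.
2: (2)·(5/7) + (1)·(1/7) + (-2)·(1/7) = 9/7.
3: (-6)·(5/7) + (3)·(1/7) + (-5)·(1/7) = -32/7.
The best pure response is 2 with expected payoff 9/7.

9/7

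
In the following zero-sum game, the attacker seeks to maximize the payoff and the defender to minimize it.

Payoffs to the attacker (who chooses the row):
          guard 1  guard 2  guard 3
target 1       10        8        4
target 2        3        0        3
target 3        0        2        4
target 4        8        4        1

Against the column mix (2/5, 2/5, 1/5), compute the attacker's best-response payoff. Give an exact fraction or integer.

8

target 1: (10)·(2/5) + (8)·(2/5) + (4)·(1/5) = 8.
target 2: (3)·(2/5) + (0)·(2/5) + (3)·(1/5) = 9/5.
target 3: (0)·(2/5) + (2)·(2/5) + (4)·(1/5) = 8/5.
target 4: (8)·(2/5) + (4)·(2/5) + (1)·(1/5) = 5.
The best pure response is target 1 with expected payoff 8.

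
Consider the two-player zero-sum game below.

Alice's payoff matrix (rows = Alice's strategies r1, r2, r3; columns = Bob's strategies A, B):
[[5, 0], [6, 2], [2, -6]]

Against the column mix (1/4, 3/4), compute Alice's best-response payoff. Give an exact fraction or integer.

r1: (5)·(1/4) + (0)·(3/4) = 5/4.
r2: (6)·(1/4) + (2)·(3/4) = 3.
r3: (2)·(1/4) + (-6)·(3/4) = -4.
The best pure response is r2 with expected payoff 3.

3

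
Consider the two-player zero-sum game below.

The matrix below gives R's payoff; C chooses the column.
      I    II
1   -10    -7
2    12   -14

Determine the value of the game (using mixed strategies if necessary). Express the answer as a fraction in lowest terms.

Row minima are -10 and -14, so R's maximin is -10; column maxima are 12 and -7, so C's minimax is -7. These differ, so the equilibrium is in mixed strategies.
Let R play 1 with probability p. C is indifferent when −10p + 12(1−p) = −7p − 14(1−p), giving p = 26/29.
Let C play I with probability q. R is indifferent when −10q − 7(1−q) = 12q − 14(1−q), giving q = 7/29.
The value is -10·(7/29) + (-7)·(22/29) = -224/29.

-224/29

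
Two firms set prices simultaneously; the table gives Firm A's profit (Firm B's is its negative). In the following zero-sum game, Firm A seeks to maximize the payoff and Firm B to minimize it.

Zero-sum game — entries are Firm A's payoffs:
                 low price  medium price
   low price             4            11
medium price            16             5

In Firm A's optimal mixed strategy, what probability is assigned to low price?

11/18

Row minima are 4 and 5, so Firm A's maximin is 5; column maxima are 16 and 11, so Firm B's minimax is 11. These differ, so the equilibrium is in mixed strategies.
Let Firm A play low price with probability p. Firm B is indifferent when 4p + 16(1−p) = 11p + 5(1−p), giving p = 11/18.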